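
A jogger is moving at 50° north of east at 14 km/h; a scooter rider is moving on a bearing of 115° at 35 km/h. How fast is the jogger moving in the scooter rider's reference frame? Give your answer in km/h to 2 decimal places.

34.17 km/h

Taking east as x and north as y: jogger velocity = (8.999, 10.725) km/h; scooter rider velocity = (31.721, -14.792) km/h.
Velocity of jogger relative to scooter rider = (8.999, 10.725) − (31.721, -14.792) = (-22.722, 25.516) km/h.
Magnitude = |(-22.722, 25.516)| = 34.167 km/h.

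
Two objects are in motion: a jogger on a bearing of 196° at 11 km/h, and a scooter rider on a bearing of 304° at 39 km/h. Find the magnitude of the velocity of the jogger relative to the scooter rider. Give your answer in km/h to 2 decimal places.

Taking east as x and north as y: jogger velocity = (-3.032, -10.574) km/h; scooter rider velocity = (-32.332, 21.809) km/h.
Velocity of jogger relative to scooter rider = (-3.032, -10.574) − (-32.332, 21.809) = (29.300, -32.382) km/h.
Magnitude = |(29.300, -32.382)| = 43.671 km/h.

43.67 km/h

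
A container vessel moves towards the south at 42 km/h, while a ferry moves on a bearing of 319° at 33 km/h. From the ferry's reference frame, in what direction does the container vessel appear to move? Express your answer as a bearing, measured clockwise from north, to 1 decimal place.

Taking east as x and north as y: container vessel velocity = (0.000, -42.000) km/h; ferry velocity = (-21.650, 24.905) km/h.
Velocity of container vessel relative to ferry = (0.000, -42.000) − (-21.650, 24.905) = (21.650, -66.905) km/h.
Bearing = atan2(21.65, -66.91) = 162.07° clockwise from north.

162.1°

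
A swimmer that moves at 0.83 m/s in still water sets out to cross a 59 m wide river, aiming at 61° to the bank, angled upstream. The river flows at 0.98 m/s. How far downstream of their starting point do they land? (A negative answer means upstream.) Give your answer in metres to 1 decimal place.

46.9 m

Perpendicular speed = 0.726 m/s; crossing time = 59 / 0.726 = 81.275 s.
Net downstream speed = 0.578 m/s.
Drift = 0.578 × 81.275 = 46.945 m (downstream).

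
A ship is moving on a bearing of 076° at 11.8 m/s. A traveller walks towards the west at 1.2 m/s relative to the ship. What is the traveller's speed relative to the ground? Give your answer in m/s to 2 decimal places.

Taking east as x and north as y: ship velocity = (11.449, 2.855) m/s; traveller velocity relative to ship = (-1.200, 0.000) m/s.
Velocity relative to ground = (11.449, 2.855) + (-1.200, 0.000) = (10.249, 2.855) m/s.
Speed = |(10.249, 2.855)| = 10.640 m/s.

10.64 m/s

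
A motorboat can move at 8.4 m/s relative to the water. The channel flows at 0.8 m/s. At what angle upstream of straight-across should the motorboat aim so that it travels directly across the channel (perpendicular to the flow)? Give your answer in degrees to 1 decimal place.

5.5°

To cancel the current, the upstream component of the motorboat's velocity must equal the flow: 8.4 sin θ = 0.8.
sin θ = 0.8 / 8.4 = 0.0952.
θ = arcsin(0.0952) = 5.465°.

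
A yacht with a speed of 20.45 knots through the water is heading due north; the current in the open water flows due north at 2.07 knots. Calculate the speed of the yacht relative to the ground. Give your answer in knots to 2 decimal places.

22.52 knots

Taking east as x and north as y: velocity relative to the water = (0.000, 20.450) knots; the water relative to ground = (0.000, 2.070) knots.
Velocity relative to ground = (0.000, 20.450) + (0.000, 2.070) = (0.000, 22.520) knots.
Speed = |(0.000, 22.520)| = 22.520 knots.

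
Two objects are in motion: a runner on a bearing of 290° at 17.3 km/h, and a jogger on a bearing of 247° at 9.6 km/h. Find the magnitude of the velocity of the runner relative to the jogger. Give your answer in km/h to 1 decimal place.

Taking east as x and north as y: runner velocity = (-16.257, 5.917) km/h; jogger velocity = (-8.837, -3.751) km/h.
Velocity of runner relative to jogger = (-16.257, 5.917) − (-8.837, -3.751) = (-7.420, 9.668) km/h.
Magnitude = |(-7.420, 9.668)| = 12.187 km/h.

12.2 km/h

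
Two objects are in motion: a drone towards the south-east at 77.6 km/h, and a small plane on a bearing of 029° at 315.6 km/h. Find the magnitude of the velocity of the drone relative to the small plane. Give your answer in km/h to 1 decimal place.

Taking east as x and north as y: drone velocity = (54.871, -54.871) km/h; small plane velocity = (153.006, 276.030) km/h.
Velocity of drone relative to small plane = (54.871, -54.871) − (153.006, 276.030) = (-98.134, -330.901) km/h.
Magnitude = |(-98.134, -330.901)| = 345.147 km/h.

345.1 km/h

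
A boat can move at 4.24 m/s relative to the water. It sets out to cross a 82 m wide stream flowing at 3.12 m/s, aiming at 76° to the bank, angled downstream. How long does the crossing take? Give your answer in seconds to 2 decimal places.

19.93 s

The component of the boat's velocity perpendicular to the bank is 4.24 × sin 76° = 4.114 m/s.
Only the cross-stream component determines the crossing time; the current contributes nothing perpendicular to the bank.
Time = 82 / 4.114 = 19.932 s.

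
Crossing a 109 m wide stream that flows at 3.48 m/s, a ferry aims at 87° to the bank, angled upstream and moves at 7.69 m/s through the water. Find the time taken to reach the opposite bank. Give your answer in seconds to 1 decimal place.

The component of the ferry's velocity perpendicular to the bank is 7.69 × sin 87° = 7.679 m/s.
The flow acts along the bank and has no component across it.
Time = 109 / 7.679 = 14.194 s.

14.2 s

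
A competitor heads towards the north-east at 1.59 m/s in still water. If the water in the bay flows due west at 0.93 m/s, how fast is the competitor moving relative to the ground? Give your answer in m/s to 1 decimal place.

Taking east as x and north as y: velocity relative to the water = (1.124, 1.124) m/s; the water relative to ground = (-0.930, 0.000) m/s.
Velocity relative to ground = (1.124, 1.124) + (-0.930, 0.000) = (0.194, 1.124) m/s.
Speed = |(0.194, 1.124)| = 1.141 m/s.

1.1 m/s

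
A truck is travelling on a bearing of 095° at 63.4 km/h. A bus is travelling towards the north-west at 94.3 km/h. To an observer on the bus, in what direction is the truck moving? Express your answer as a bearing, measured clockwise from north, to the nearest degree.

119°

Taking east as x and north as y: truck velocity = (63.159, -5.526) km/h; bus velocity = (-66.680, 66.680) km/h.
Velocity of truck relative to bus = (63.159, -5.526) − (-66.680, 66.680) = (129.839, -72.206) km/h.
Bearing = atan2(129.84, -72.21) = 119.08° clockwise from north.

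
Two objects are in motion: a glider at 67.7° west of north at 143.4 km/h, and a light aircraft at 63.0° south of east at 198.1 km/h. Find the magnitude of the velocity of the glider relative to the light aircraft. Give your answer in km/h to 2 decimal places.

320.75 km/h

Taking east as x and north as y: glider velocity = (-132.675, 54.414) km/h; light aircraft velocity = (89.936, -176.508) km/h.
Velocity of glider relative to light aircraft = (-132.675, 54.414) − (89.936, -176.508) = (-222.611, 230.922) km/h.
Magnitude = |(-222.611, 230.922)| = 320.750 km/h.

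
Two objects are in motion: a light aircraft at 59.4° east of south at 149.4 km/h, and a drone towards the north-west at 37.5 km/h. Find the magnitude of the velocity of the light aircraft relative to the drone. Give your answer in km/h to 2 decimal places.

Taking east as x and north as y: light aircraft velocity = (128.595, -76.051) km/h; drone velocity = (-26.517, 26.517) km/h.
Velocity of light aircraft relative to drone = (128.595, -76.051) − (-26.517, 26.517) = (155.111, -102.567) km/h.
Magnitude = |(155.111, -102.567)| = 185.956 km/h.

185.96 km/h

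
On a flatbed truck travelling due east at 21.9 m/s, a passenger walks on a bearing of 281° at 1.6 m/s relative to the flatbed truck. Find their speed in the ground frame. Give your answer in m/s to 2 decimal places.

Taking east as x and north as y: flatbed truck velocity = (21.900, 0.000) m/s; passenger velocity relative to flatbed truck = (-1.571, 0.305) m/s.
Velocity relative to ground = (21.900, 0.000) + (-1.571, 0.305) = (20.329, 0.305) m/s.
Speed = |(20.329, 0.305)| = 20.332 m/s.

20.33 m/s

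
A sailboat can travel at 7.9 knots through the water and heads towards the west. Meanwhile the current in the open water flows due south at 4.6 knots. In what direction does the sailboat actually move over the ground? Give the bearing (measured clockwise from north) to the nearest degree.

240°

Taking east as x and north as y: velocity relative to the water = (-7.900, 0.000) knots; the water relative to ground = (0.000, -4.600) knots.
Velocity relative to ground = (-7.900, 0.000) + (0.000, -4.600) = (-7.900, -4.600) knots.
Bearing = atan2(-7.90, -4.60) = 239.79° clockwise from north.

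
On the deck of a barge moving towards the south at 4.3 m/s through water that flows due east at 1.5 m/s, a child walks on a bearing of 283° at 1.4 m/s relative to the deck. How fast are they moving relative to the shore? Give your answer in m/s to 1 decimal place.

4.0 m/s

In east/north components (m/s): child relative to barge = (-1.364, 0.315); barge relative to water = (0.000, -4.300); water relative to ground = (1.500, 0.000).
Sum = (0.136, -3.985) m/s.
Speed = |(0.136, -3.985)| = 3.987 m/s.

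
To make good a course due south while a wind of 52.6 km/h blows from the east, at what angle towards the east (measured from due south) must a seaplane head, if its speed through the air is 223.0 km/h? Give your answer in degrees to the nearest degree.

14°

The wind pushes perpendicular to the desired track; the heading must have a component into the wind equal to 52.6 km/h: 223.0 sin θ = 52.6.
sin θ = 0.2359, so θ = 13.643°.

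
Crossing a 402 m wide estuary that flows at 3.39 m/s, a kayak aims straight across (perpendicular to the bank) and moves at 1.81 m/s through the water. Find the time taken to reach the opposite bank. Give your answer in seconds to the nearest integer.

222 s

The component of the kayak's velocity perpendicular to the bank is 1.81 m/s.
Only the cross-stream component determines the crossing time; the current contributes nothing perpendicular to the bank.
Time = 402 / 1.810 = 222.099 s.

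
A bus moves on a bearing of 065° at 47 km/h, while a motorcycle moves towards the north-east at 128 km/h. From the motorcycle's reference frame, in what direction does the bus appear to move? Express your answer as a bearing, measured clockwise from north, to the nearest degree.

214°

Taking east as x and north as y: bus velocity = (42.596, 19.863) km/h; motorcycle velocity = (90.510, 90.510) km/h.
Velocity of bus relative to motorcycle = (42.596, 19.863) − (90.510, 90.510) = (-47.913, -70.647) km/h.
Bearing = atan2(-47.91, -70.65) = 214.15° clockwise from north.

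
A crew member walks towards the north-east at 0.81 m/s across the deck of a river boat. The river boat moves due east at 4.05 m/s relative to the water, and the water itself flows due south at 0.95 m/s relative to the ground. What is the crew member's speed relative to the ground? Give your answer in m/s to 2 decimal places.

4.64 m/s

In east/north components (m/s): crew member relative to river boat = (0.573, 0.573); river boat relative to water = (4.050, 0.000); water relative to ground = (0.000, -0.950).
Sum = (4.623, -0.377) m/s.
Speed = |(4.623, -0.377)| = 4.638 m/s.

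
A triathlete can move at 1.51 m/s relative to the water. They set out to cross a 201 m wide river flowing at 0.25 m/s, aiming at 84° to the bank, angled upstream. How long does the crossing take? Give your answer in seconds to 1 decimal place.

133.8 s

The component of the triathlete's velocity perpendicular to the bank is 1.51 × sin 84° = 1.502 m/s.
The current is parallel to the bank, so it does not affect the crossing time.
Time = 201 / 1.502 = 133.846 s.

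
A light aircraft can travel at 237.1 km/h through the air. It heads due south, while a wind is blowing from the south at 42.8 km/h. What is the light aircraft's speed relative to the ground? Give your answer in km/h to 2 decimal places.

194.30 km/h

Taking east as x and north as y: velocity relative to the air = (0.000, -237.100) km/h; the air relative to ground = (0.000, 42.800) km/h.
Velocity relative to ground = (0.000, -237.100) + (0.000, 42.800) = (0.000, -194.300) km/h.
Speed = |(0.000, -194.300)| = 194.300 km/h.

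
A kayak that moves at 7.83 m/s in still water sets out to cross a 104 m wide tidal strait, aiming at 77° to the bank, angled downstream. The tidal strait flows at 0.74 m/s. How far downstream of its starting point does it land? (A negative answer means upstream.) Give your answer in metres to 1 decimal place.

34.1 m

Perpendicular speed = 7.629 m/s; crossing time = 104 / 7.629 = 13.632 s.
Net downstream speed = 2.501 m/s.
Drift = 2.501 × 13.632 = 34.098 m (downstream).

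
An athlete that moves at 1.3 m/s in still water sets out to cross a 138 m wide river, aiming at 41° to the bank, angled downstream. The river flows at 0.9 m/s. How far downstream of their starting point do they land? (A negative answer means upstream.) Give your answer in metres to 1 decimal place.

304.4 m

Perpendicular speed = 0.853 m/s; crossing time = 138 / 0.853 = 161.805 s.
Net downstream speed = 1.881 m/s.
Drift = 1.881 × 161.805 = 304.376 m (downstream).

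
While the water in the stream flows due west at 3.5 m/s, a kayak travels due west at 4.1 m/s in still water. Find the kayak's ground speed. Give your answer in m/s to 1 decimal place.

7.6 m/s

Taking east as x and north as y: velocity relative to the water = (-4.100, 0.000) m/s; the water relative to ground = (-3.500, 0.000) m/s.
Velocity relative to ground = (-4.100, 0.000) + (-3.500, 0.000) = (-7.600, 0.000) m/s.
Speed = |(-7.600, 0.000)| = 7.600 m/s.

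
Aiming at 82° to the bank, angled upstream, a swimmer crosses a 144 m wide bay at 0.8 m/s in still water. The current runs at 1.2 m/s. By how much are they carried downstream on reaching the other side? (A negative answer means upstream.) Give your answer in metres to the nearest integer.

Perpendicular speed = 0.792 m/s; crossing time = 144 / 0.792 = 181.769 s.
Net downstream speed = 1.089 m/s.
Drift = 1.089 × 181.769 = 197.885 m (downstream).

198 m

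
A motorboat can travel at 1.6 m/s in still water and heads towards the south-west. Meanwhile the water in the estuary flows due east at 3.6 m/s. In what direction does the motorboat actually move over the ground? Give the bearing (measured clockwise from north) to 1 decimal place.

114.6°

Taking east as x and north as y: velocity relative to the water = (-1.131, -1.131) m/s; the water relative to ground = (3.600, 0.000) m/s.
Velocity relative to ground = (-1.131, -1.131) + (3.600, 0.000) = (2.469, -1.131) m/s.
Bearing = atan2(2.47, -1.13) = 114.62° clockwise from north.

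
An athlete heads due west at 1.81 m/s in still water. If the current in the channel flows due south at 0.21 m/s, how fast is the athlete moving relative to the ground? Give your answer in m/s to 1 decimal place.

1.8 m/s

Taking east as x and north as y: velocity relative to the water = (-1.810, 0.000) m/s; the water relative to ground = (0.000, -0.210) m/s.
Velocity relative to ground = (-1.810, 0.000) + (0.000, -0.210) = (-1.810, -0.210) m/s.
Speed = |(-1.810, -0.210)| = 1.822 m/s.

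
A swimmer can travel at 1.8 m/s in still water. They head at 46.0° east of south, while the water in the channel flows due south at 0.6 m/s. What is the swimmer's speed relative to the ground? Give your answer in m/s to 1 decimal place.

2.3 m/s

Taking east as x and north as y: velocity relative to the water = (1.295, -1.250) m/s; the water relative to ground = (0.000, -0.600) m/s.
Velocity relative to ground = (1.295, -1.250) + (0.000, -0.600) = (1.295, -1.850) m/s.
Speed = |(1.295, -1.850)| = 2.258 m/s.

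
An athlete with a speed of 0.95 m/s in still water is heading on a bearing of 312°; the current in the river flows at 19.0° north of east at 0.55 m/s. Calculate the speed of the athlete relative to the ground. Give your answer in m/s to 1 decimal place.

Taking east as x and north as y: velocity relative to the water = (-0.706, 0.636) m/s; the water relative to ground = (0.520, 0.179) m/s.
Velocity relative to ground = (-0.706, 0.636) + (0.520, 0.179) = (-0.186, 0.815) m/s.
Speed = |(-0.186, 0.815)| = 0.836 m/s.

0.8 m/s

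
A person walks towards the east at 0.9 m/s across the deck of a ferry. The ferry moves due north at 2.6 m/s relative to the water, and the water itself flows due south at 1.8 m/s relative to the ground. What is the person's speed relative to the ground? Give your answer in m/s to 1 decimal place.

In east/north components (m/s): person relative to ferry = (0.900, 0.000); ferry relative to water = (0.000, 2.600); water relative to ground = (0.000, -1.800).
Sum = (0.900, 0.800) m/s.
Speed = |(0.900, 0.800)| = 1.204 m/s.

1.2 m/s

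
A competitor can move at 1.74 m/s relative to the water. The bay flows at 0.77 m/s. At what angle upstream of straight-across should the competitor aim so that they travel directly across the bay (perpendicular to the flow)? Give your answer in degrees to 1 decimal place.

26.3°

To cancel the current, the upstream component of the competitor's velocity must equal the flow: 1.74 sin θ = 0.77.
sin θ = 0.77 / 1.74 = 0.4425.
θ = arcsin(0.4425) = 26.265°.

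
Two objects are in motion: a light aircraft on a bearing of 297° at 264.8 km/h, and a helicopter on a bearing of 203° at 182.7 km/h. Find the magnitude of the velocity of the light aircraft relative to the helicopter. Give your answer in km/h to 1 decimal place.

Taking east as x and north as y: light aircraft velocity = (-235.939, 120.217) km/h; helicopter velocity = (-71.387, -168.176) km/h.
Velocity of light aircraft relative to helicopter = (-235.939, 120.217) − (-71.387, -168.176) = (-164.552, 288.393) km/h.
Magnitude = |(-164.552, 288.393)| = 332.036 km/h.

332.0 km/h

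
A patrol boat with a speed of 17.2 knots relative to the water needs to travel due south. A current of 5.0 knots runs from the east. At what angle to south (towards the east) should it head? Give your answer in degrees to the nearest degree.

17°

The current pushes perpendicular to the desired track; the heading must have a component into the current equal to 5.0 knots: 17.2 sin θ = 5.0.
sin θ = 0.2907, so θ = 16.900°.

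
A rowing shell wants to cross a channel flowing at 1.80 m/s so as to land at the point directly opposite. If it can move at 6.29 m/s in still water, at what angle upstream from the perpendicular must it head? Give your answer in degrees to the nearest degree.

To cancel the current, the upstream component of the rowing shell's velocity must equal the flow: 6.29 sin θ = 1.80.
sin θ = 1.80 / 6.29 = 0.2862.
θ = arcsin(0.2862) = 16.629°.

17°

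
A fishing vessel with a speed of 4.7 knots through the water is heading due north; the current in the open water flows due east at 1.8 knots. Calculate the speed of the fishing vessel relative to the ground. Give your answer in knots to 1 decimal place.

5.0 knots

Taking east as x and north as y: velocity relative to the water = (0.000, 4.700) knots; the water relative to ground = (1.800, 0.000) knots.
Velocity relative to ground = (0.000, 4.700) + (1.800, 0.000) = (1.800, 4.700) knots.
Speed = |(1.800, 4.700)| = 5.033 knots.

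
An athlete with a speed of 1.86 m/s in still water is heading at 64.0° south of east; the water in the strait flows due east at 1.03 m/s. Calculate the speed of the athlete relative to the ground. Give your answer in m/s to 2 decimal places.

Taking east as x and north as y: velocity relative to the water = (0.815, -1.672) m/s; the water relative to ground = (1.030, 0.000) m/s.
Velocity relative to ground = (0.815, -1.672) + (1.030, 0.000) = (1.845, -1.672) m/s.
Speed = |(1.845, -1.672)| = 2.490 m/s.

2.49 m/s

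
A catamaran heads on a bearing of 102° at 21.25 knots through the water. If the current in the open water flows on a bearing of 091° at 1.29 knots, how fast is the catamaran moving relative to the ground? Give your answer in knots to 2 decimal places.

Taking east as x and north as y: velocity relative to the water = (20.786, -4.418) knots; the water relative to ground = (1.290, -0.023) knots.
Velocity relative to ground = (20.786, -4.418) + (1.290, -0.023) = (22.075, -4.441) knots.
Speed = |(22.075, -4.441)| = 22.518 knots.

22.52 knots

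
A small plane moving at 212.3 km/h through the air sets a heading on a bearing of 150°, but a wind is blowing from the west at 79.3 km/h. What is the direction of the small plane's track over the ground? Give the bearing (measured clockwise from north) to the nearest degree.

Taking east as x and north as y: velocity relative to the air = (106.150, -183.857) km/h; the air relative to ground = (79.300, 0.000) km/h.
Velocity relative to ground = (106.150, -183.857) + (79.300, 0.000) = (185.450, -183.857) km/h.
Bearing = atan2(185.45, -183.86) = 134.75° clockwise from north.

135°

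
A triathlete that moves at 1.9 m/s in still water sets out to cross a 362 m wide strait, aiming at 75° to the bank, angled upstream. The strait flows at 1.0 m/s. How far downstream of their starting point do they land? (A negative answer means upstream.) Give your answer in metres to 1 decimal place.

100.2 m

Perpendicular speed = 1.835 m/s; crossing time = 362 / 1.835 = 197.247 s.
Net downstream speed = 0.508 m/s.
Drift = 0.508 × 197.247 = 100.250 m (downstream).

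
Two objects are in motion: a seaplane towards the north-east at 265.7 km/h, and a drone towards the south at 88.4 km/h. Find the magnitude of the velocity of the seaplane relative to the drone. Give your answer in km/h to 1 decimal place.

334.1 km/h

Taking east as x and north as y: seaplane velocity = (187.878, 187.878) km/h; drone velocity = (0.000, -88.400) km/h.
Velocity of seaplane relative to drone = (187.878, 187.878) − (0.000, -88.400) = (187.878, 276.278) km/h.
Magnitude = |(187.878, 276.278)| = 334.108 km/h.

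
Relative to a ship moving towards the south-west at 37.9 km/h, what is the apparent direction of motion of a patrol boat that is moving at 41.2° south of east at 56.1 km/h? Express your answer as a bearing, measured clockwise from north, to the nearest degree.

Taking east as x and north as y: patrol boat velocity = (42.210, -36.952) km/h; ship velocity = (-26.799, -26.799) km/h.
Velocity of patrol boat relative to ship = (42.210, -36.952) − (-26.799, -26.799) = (69.010, -10.153) km/h.
Bearing = atan2(69.01, -10.15) = 98.37° clockwise from north.

098°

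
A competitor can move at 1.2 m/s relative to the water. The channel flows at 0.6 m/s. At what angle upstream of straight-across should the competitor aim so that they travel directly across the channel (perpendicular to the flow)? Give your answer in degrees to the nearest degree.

To cancel the current, the upstream component of the competitor's velocity must equal the flow: 1.2 sin θ = 0.6.
sin θ = 0.6 / 1.2 = 0.5000.
θ = arcsin(0.5000) = 30.000°.

30°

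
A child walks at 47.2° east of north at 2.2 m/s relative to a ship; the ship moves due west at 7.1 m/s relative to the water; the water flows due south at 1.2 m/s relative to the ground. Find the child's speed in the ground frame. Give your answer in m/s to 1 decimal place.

In east/north components (m/s): child relative to ship = (1.614, 1.495); ship relative to water = (-7.100, 0.000); water relative to ground = (0.000, -1.200).
Sum = (-5.486, 0.295) m/s.
Speed = |(-5.486, 0.295)| = 5.494 m/s.

5.5 m/s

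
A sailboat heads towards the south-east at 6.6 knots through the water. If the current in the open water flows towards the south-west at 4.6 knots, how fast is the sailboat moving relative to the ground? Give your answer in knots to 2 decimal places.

Taking east as x and north as y: velocity relative to the water = (4.667, -4.667) knots; the water relative to ground = (-3.253, -3.253) knots.
Velocity relative to ground = (4.667, -4.667) + (-3.253, -3.253) = (1.414, -7.920) knots.
Speed = |(1.414, -7.920)| = 8.045 knots.

8.04 knots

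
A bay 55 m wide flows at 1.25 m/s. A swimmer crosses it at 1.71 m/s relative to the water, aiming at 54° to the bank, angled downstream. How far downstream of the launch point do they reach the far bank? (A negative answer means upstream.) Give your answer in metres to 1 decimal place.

Perpendicular speed = 1.383 m/s; crossing time = 55 / 1.383 = 39.757 s.
Net downstream speed = 2.255 m/s.
Drift = 2.255 × 39.757 = 89.656 m (downstream).

89.7 m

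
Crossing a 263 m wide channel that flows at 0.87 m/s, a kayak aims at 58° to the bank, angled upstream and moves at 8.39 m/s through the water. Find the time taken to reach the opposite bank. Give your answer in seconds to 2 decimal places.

36.96 s

The component of the kayak's velocity perpendicular to the bank is 8.39 × sin 58° = 7.115 m/s.
The current is parallel to the bank, so it does not affect the crossing time.
Time = 263 / 7.115 = 36.964 s.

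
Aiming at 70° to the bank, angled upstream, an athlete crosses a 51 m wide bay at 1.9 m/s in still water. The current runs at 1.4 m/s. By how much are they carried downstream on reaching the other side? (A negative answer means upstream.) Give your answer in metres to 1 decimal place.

21.4 m

Perpendicular speed = 1.785 m/s; crossing time = 51 / 1.785 = 28.565 s.
Net downstream speed = 0.750 m/s.
Drift = 0.750 × 28.565 = 21.428 m (downstream).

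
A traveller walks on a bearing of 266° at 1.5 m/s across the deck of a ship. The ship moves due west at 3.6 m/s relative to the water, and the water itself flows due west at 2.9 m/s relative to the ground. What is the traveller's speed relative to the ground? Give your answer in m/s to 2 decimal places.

8.00 m/s

In east/north components (m/s): traveller relative to ship = (-1.496, -0.105); ship relative to water = (-3.600, 0.000); water relative to ground = (-2.900, 0.000).
Sum = (-7.996, -0.105) m/s.
Speed = |(-7.996, -0.105)| = 7.997 m/s.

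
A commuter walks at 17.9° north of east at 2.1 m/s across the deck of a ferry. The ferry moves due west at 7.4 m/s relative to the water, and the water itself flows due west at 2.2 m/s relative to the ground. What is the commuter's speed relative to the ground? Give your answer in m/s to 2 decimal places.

7.63 m/s

In east/north components (m/s): commuter relative to ferry = (1.998, 0.645); ferry relative to water = (-7.400, 0.000); water relative to ground = (-2.200, 0.000).
Sum = (-7.602, 0.645) m/s.
Speed = |(-7.602, 0.645)| = 7.629 m/s.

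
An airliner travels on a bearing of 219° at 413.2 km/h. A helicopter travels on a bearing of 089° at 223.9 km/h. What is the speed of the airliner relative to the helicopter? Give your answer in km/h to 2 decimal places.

Taking east as x and north as y: airliner velocity = (-260.035, -321.117) km/h; helicopter velocity = (223.866, 3.908) km/h.
Velocity of airliner relative to helicopter = (-260.035, -321.117) − (223.866, 3.908) = (-483.901, -325.024) km/h.
Magnitude = |(-483.901, -325.024)| = 582.925 km/h.

582.92 km/h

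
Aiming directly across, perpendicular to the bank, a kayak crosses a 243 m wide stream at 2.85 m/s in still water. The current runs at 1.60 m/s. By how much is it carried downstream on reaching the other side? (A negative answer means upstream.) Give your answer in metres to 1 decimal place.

Perpendicular speed = 2.850 m/s; crossing time = 243 / 2.850 = 85.263 s.
Net downstream speed = 1.600 m/s.
Drift = 1.600 × 85.263 = 136.421 m (downstream).

136.4 m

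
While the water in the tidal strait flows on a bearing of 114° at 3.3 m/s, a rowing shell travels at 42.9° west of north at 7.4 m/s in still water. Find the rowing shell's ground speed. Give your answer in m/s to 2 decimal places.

4.55 m/s

Taking east as x and north as y: velocity relative to the water = (-5.037, 5.421) m/s; the water relative to ground = (3.015, -1.342) m/s.
Velocity relative to ground = (-5.037, 5.421) + (3.015, -1.342) = (-2.023, 4.079) m/s.
Speed = |(-2.023, 4.079)| = 4.553 m/s.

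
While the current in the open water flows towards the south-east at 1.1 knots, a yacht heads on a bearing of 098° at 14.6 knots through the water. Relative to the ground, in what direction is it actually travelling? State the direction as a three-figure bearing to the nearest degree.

Taking east as x and north as y: velocity relative to the water = (14.458, -2.032) knots; the water relative to ground = (0.778, -0.778) knots.
Velocity relative to ground = (14.458, -2.032) + (0.778, -0.778) = (15.236, -2.810) knots.
Bearing = atan2(15.24, -2.81) = 100.45° clockwise from north.

100°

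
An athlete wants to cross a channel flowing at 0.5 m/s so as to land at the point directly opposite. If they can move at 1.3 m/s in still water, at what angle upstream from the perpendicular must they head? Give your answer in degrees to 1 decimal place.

To cancel the current, the upstream component of the athlete's velocity must equal the flow: 1.3 sin θ = 0.5.
sin θ = 0.5 / 1.3 = 0.3846.
θ = arcsin(0.3846) = 22.620°.

22.6°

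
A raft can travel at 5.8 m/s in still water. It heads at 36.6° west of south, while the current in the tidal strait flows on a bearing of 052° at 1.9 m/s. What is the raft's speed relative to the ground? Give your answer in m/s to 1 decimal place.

4.0 m/s

Taking east as x and north as y: velocity relative to the water = (-3.458, -4.656) m/s; the water relative to ground = (1.497, 1.170) m/s.
Velocity relative to ground = (-3.458, -4.656) + (1.497, 1.170) = (-1.961, -3.487) m/s.
Speed = |(-1.961, -3.487)| = 4.000 m/s.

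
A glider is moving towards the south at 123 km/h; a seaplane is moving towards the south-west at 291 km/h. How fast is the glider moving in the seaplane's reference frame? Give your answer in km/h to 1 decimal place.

Taking east as x and north as y: glider velocity = (0.000, -123.000) km/h; seaplane velocity = (-205.768, -205.768) km/h.
Velocity of glider relative to seaplane = (0.000, -123.000) − (-205.768, -205.768) = (205.768, 82.768) km/h.
Magnitude = |(205.768, 82.768)| = 221.791 km/h.

221.8 km/h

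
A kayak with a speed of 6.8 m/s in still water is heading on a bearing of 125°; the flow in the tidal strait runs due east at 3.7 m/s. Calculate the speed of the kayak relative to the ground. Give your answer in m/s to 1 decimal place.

Taking east as x and north as y: velocity relative to the water = (5.570, -3.900) m/s; the water relative to ground = (3.700, 0.000) m/s.
Velocity relative to ground = (5.570, -3.900) + (3.700, 0.000) = (9.270, -3.900) m/s.
Speed = |(9.270, -3.900)| = 10.057 m/s.

10.1 m/s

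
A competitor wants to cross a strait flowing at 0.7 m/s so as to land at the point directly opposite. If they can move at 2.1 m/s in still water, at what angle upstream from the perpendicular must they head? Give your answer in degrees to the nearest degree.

19°

To cancel the current, the upstream component of the competitor's velocity must equal the flow: 2.1 sin θ = 0.7.
sin θ = 0.7 / 2.1 = 0.3333.
θ = arcsin(0.3333) = 19.471°.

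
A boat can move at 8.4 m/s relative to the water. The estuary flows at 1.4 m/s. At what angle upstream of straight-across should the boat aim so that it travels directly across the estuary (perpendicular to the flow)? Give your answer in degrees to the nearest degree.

10°

To cancel the current, the upstream component of the boat's velocity must equal the flow: 8.4 sin θ = 1.4.
sin θ = 1.4 / 8.4 = 0.1667.
θ = arcsin(0.1667) = 9.594°.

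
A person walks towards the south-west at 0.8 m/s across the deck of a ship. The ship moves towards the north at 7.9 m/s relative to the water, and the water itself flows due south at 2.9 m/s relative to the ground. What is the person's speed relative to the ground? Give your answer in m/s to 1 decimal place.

In east/north components (m/s): person relative to ship = (-0.566, -0.566); ship relative to water = (0.000, 7.900); water relative to ground = (0.000, -2.900).
Sum = (-0.566, 4.434) m/s.
Speed = |(-0.566, 4.434)| = 4.470 m/s.

4.5 m/s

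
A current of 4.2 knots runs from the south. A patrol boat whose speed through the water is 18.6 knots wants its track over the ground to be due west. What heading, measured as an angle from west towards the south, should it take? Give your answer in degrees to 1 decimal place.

The current pushes perpendicular to the desired track; the heading must have a component into the current equal to 4.2 knots: 18.6 sin θ = 4.2.
sin θ = 0.2258, so θ = 13.050°.

13.1°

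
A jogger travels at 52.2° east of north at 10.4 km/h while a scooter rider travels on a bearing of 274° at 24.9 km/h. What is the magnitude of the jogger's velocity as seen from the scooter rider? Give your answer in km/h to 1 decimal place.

33.4 km/h

Taking east as x and north as y: jogger velocity = (8.218, 6.374) km/h; scooter rider velocity = (-24.839, 1.737) km/h.
Velocity of jogger relative to scooter rider = (8.218, 6.374) − (-24.839, 1.737) = (33.057, 4.637) km/h.
Magnitude = |(33.057, 4.637)| = 33.381 km/h.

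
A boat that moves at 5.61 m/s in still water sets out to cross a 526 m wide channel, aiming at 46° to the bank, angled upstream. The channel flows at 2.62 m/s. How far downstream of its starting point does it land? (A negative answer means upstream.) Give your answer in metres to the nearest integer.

-166 m

Perpendicular speed = 4.035 m/s; crossing time = 526 / 4.035 = 130.343 s.
Net downstream speed = -1.277 m/s.
Drift = -1.277 × 130.343 = -166.453 m (upstream).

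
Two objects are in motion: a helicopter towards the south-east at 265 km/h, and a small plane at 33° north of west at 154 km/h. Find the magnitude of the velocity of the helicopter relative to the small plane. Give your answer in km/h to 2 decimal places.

416.87 km/h

Taking east as x and north as y: helicopter velocity = (187.383, -187.383) km/h; small plane velocity = (-129.155, 83.874) km/h.
Velocity of helicopter relative to small plane = (187.383, -187.383) − (-129.155, 83.874) = (316.539, -271.258) km/h.
Magnitude = |(316.539, -271.258)| = 416.866 km/h.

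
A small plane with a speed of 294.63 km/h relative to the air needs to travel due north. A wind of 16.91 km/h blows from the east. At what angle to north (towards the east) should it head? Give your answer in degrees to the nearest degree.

3°

The wind pushes perpendicular to the desired track; the heading must have a component into the wind equal to 16.91 km/h: 294.63 sin θ = 16.91.
sin θ = 0.0574, so θ = 3.290°.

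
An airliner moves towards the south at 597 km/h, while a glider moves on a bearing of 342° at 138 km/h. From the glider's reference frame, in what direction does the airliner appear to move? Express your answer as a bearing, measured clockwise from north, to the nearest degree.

Taking east as x and north as y: airliner velocity = (0.000, -597.000) km/h; glider velocity = (-42.644, 131.246) km/h.
Velocity of airliner relative to glider = (0.000, -597.000) − (-42.644, 131.246) = (42.644, -728.246) km/h.
Bearing = atan2(42.64, -728.25) = 176.65° clockwise from north.

177°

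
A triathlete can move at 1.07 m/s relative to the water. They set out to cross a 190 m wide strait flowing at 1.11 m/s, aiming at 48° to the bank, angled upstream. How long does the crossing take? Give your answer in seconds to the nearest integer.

The component of the triathlete's velocity perpendicular to the bank is 1.07 × sin 48° = 0.795 m/s.
Only the cross-stream component determines the crossing time; the current contributes nothing perpendicular to the bank.
Time = 190 / 0.795 = 238.944 s.

239 s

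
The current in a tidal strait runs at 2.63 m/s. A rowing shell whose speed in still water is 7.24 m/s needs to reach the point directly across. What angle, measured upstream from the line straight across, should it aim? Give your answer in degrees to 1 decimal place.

To cancel the current, the upstream component of the rowing shell's velocity must equal the flow: 7.24 sin θ = 2.63.
sin θ = 2.63 / 7.24 = 0.3633.
θ = arcsin(0.3633) = 21.301°.

21.3°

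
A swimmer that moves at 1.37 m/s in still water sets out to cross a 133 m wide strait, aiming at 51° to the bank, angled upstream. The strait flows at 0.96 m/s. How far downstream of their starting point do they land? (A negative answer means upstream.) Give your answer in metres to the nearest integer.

Perpendicular speed = 1.065 m/s; crossing time = 133 / 1.065 = 124.919 s.
Net downstream speed = 0.098 m/s.
Drift = 0.098 × 124.919 = 12.221 m (downstream).

12 m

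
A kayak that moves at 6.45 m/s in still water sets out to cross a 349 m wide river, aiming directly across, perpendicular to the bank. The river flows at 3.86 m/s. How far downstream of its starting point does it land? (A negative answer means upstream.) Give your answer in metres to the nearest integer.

Perpendicular speed = 6.450 m/s; crossing time = 349 / 6.450 = 54.109 s.
Net downstream speed = 3.860 m/s.
Drift = 3.860 × 54.109 = 208.859 m (downstream).

209 m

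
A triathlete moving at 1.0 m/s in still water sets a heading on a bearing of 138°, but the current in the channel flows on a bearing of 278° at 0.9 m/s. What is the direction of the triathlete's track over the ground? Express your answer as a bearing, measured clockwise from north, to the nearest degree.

Taking east as x and north as y: velocity relative to the water = (0.669, -0.743) m/s; the water relative to ground = (-0.891, 0.125) m/s.
Velocity relative to ground = (0.669, -0.743) + (-0.891, 0.125) = (-0.222, -0.618) m/s.
Bearing = atan2(-0.22, -0.62) = 199.77° clockwise from north.

200°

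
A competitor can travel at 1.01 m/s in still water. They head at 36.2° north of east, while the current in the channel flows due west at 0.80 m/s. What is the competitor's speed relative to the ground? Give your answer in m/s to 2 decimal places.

Taking east as x and north as y: velocity relative to the water = (0.815, 0.597) m/s; the water relative to ground = (-0.800, 0.000) m/s.
Velocity relative to ground = (0.815, 0.597) + (-0.800, 0.000) = (0.015, 0.597) m/s.
Speed = |(0.015, 0.597)| = 0.597 m/s.

0.60 m/s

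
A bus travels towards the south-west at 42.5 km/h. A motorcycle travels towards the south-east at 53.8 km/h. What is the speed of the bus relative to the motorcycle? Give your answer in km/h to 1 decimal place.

68.6 km/h

Taking east as x and north as y: bus velocity = (-30.052, -30.052) km/h; motorcycle velocity = (38.042, -38.042) km/h.
Velocity of bus relative to motorcycle = (-30.052, -30.052) − (38.042, -38.042) = (-68.094, 7.990) km/h.
Magnitude = |(-68.094, 7.990)| = 68.562 km/h.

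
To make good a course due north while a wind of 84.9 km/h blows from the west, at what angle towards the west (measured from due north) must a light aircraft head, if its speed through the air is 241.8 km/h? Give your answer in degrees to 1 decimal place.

The wind pushes perpendicular to the desired track; the heading must have a component into the wind equal to 84.9 km/h: 241.8 sin θ = 84.9.
sin θ = 0.3511, so θ = 20.556°.

20.6°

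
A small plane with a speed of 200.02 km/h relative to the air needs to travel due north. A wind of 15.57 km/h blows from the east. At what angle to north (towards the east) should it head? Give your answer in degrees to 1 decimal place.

The wind pushes perpendicular to the desired track; the heading must have a component into the wind equal to 15.57 km/h: 200.02 sin θ = 15.57.
sin θ = 0.0778, so θ = 4.465°.

4.5°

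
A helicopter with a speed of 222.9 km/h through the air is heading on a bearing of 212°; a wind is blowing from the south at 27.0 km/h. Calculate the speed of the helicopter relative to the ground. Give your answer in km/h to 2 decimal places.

Taking east as x and north as y: velocity relative to the air = (-118.119, -189.030) km/h; the air relative to ground = (0.000, 27.000) km/h.
Velocity relative to ground = (-118.119, -189.030) + (0.000, 27.000) = (-118.119, -162.030) km/h.
Speed = |(-118.119, -162.030)| = 200.514 km/h.

200.51 km/h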